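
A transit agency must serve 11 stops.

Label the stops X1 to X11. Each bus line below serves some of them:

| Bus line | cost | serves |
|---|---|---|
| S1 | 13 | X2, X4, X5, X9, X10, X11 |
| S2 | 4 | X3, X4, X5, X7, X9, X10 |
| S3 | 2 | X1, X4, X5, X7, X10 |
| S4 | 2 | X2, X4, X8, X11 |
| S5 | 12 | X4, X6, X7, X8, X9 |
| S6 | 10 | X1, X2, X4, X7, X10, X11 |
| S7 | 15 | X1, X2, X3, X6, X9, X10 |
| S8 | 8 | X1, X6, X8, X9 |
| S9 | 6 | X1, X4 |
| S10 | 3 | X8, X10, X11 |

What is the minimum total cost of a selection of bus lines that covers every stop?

14

S2, S4, S8 together cover every stop (S2 ∪ S4 ∪ S8 = {X1, X2, X3, X4, X5, X6, X7, X8, X9, X10, X11}); total cost 4 + 2 + 8 = 14.
The greedy pick S3, S4, S2, S8 costs 16; no covering selection beats 14.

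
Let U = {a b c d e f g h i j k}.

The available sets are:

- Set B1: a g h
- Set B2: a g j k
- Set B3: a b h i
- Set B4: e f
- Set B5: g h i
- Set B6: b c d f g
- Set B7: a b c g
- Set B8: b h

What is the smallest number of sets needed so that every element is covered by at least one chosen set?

4

B2, B4, B5, and B6 cover everything between them: the union {a, b, c, d, e, f, g, h, i, j, k} is all of U.
Only B4 contains e, so B4 is forced; the remaining 9 elements need at least 3 more sets (each remaining set adds at most 4) — so at least 4 sets are needed, and 4 is optimal.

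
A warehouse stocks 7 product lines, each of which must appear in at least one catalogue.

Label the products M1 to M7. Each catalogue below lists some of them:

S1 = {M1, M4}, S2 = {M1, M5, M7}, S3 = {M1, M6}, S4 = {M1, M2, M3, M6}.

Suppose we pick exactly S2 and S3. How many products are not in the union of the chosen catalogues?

Union of S2, S3 = {M1, M5, M6, M7}.
Not covered: M2, M3, M4 — 3 products.

3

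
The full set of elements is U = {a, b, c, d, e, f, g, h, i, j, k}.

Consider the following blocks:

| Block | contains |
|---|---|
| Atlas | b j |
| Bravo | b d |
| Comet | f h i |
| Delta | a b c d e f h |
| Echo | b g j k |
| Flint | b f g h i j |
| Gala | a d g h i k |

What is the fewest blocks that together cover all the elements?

Take {Delta, Echo, Gala}. Their union is {a, b, c, d, e, f, g, h, i, j, k}, which is all 11 elements.
Only Delta contains c, so Delta is forced; the remaining 4 elements need at least 2 more blocks (each remaining block adds at most 3) — so at least 3 blocks are needed, and 3 is optimal.

3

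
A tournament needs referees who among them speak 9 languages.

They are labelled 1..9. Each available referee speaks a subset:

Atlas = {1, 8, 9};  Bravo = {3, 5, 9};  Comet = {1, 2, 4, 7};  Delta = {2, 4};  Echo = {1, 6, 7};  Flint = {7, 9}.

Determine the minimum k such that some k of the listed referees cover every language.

Atlas and Bravo and Delta and Echo together: Atlas ∪ Bravo ∪ Delta ∪ Echo = {1, 2, 3, 4, 5, 6, 7, 8, 9} — every language is covered.
No 3 of the 6 referees cover everything (all 20 combinations miss at least one language), so 4 is optimal.

4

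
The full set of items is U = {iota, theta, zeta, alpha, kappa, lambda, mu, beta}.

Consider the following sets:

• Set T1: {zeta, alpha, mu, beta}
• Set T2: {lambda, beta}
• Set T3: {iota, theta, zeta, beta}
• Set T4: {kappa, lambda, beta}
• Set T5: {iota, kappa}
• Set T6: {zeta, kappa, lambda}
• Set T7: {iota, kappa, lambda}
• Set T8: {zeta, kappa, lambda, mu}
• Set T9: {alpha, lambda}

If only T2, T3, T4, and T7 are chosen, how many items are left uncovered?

2

Union of T2, T3, T4, T7 = {iota, theta, zeta, kappa, lambda, beta}.
Not covered: alpha, mu — 2 items.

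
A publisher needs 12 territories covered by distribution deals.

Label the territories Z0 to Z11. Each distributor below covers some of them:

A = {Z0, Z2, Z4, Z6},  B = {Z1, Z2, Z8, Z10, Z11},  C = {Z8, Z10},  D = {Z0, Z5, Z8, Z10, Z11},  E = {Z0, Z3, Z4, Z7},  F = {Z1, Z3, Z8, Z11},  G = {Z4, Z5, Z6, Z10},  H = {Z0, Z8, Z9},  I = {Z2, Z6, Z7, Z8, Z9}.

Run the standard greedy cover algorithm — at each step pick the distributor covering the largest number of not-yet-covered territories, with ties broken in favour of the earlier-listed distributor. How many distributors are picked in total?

Greedy: pick B (covers 5 new) → pick E (covers 4 new) → pick G (covers 2 new) → pick H (covers 1 new). Total picks: 4.

4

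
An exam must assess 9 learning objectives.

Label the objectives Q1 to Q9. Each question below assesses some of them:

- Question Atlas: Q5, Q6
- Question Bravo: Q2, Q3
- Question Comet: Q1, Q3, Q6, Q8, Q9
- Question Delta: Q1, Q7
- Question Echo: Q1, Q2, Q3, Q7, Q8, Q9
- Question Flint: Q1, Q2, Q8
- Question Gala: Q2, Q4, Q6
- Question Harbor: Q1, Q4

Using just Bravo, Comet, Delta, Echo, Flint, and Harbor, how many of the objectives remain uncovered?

1

Union of Bravo, Comet, Delta, Echo, Flint, Harbor = {Q1, Q2, Q3, Q4, Q6, Q7, Q8, Q9}.
Not covered: Q5 — 1 objective.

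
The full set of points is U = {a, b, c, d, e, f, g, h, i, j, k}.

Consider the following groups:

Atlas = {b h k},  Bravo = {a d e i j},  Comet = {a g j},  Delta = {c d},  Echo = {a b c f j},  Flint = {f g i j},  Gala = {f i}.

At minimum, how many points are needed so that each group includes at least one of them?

Take T = {c, g, h, i}. Each listed group contains at least one of these, so T is a hitting set of size 4.
The groups Atlas, Comet, Delta, Gala are pairwise disjoint, so any hitting set needs a separate point for each — at least 4. Hence 4 is optimal.

4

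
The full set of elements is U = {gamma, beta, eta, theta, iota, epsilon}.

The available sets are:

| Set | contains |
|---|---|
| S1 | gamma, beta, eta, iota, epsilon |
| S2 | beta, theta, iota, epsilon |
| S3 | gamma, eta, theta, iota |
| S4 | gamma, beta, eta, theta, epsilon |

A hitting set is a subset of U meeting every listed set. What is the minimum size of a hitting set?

The 2 elements {gamma, theta} hit every set.
No single element lies in every set, so at least 2 are needed and 2 is optimal.

2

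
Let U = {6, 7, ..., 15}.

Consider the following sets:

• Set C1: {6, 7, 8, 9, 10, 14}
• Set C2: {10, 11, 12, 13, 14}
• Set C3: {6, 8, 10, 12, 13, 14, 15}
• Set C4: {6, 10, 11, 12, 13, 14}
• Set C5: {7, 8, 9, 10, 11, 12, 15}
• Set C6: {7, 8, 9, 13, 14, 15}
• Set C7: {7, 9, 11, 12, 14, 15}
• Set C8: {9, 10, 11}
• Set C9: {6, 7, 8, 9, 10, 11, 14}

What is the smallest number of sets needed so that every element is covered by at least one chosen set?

2

Take {C4, C6}. Their union is {6, 7, 8, 9, 10, 11, 12, 13, 14, 15}, which is all 10 elements.
No single set has all 10 elements (the largest, C3, has 7), so 2 is optimal.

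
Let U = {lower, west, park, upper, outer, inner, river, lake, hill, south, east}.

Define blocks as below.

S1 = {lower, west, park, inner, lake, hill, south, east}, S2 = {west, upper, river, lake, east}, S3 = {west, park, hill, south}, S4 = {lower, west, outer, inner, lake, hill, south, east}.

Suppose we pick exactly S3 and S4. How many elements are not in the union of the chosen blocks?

Union of S3, S4 = {lower, west, park, outer, inner, lake, hill, south, east}.
Not covered: upper, river — 2 elements.

2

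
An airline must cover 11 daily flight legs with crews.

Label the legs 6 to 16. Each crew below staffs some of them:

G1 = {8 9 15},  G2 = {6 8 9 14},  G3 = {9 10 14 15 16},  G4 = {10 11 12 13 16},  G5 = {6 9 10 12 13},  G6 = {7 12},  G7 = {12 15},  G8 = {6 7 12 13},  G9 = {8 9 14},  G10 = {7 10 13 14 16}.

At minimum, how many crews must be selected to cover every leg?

4

G1 and G2 and G4 and G6 together: G1 ∪ G2 ∪ G4 ∪ G6 = {6, 7, 8, 9, 10, 11, 12, 13, 14, 15, 16} — every leg is covered.
No 3 of the 10 crews cover everything (all 120 combinations miss at least one leg), so 4 is optimal.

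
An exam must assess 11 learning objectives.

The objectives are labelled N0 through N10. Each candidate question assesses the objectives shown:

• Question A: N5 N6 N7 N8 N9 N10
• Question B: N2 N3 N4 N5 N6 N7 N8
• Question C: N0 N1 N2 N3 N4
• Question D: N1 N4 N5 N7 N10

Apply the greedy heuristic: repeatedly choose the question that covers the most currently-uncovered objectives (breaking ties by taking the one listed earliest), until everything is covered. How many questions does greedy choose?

3

Greedy: pick B (covers 7 new) → pick A (covers 2 new) → pick C (covers 2 new). Total picks: 3.
(The true minimum cover uses only 2 questions, so greedy is not optimal here.)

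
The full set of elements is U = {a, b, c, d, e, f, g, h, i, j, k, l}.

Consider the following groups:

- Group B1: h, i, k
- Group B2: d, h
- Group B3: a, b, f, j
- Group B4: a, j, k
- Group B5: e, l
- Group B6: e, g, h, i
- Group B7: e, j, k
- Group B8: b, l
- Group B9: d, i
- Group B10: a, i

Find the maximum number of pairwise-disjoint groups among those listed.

4

B2, B7, B8, B10 are pairwise disjoint (B2={d,h}; B7={e,j,k}; B8={b,l}; B10={a,i}).
Every remaining group overlaps one of these, and no 5 of the listed groups are pairwise disjoint, so 4 is the maximum.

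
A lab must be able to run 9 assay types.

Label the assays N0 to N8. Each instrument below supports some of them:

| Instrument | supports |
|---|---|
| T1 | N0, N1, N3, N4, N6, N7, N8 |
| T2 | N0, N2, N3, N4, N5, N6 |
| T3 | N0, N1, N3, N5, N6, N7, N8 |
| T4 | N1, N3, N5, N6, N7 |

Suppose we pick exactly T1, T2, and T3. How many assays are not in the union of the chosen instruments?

Union of T1, T2, T3 = {N0, N1, N2, N3, N4, N5, N6, N7, N8} — that's every assay, so 0 are uncovered.

0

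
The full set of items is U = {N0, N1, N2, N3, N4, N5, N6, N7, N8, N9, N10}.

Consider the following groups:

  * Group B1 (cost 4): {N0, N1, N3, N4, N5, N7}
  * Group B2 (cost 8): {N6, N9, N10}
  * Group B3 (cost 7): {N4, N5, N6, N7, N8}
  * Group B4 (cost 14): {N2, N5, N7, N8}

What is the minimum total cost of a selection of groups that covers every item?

B1, B2, B4 together cover every item (B1 ∪ B2 ∪ B4 = {N0, N1, N2, N3, N4, N5, N6, N7, N8, N9, N10}); total cost 4 + 8 + 14 = 26.
The greedy pick B1, B2, B3, B4 costs 33; no covering selection beats 26.

26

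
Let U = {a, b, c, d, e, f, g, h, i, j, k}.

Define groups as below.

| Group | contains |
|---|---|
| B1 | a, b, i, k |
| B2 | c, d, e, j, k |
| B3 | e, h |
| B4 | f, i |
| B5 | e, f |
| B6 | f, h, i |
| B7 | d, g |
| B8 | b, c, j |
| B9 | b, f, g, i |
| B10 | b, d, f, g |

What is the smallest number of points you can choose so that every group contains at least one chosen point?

4

T = {b, e, g, i} meets every group (each contains at least one member of T), and |T| = 4.
The groups B3, B4, B7, B8 are pairwise disjoint, so any hitting set needs a separate point for each — at least 4. Hence 4 is optimal.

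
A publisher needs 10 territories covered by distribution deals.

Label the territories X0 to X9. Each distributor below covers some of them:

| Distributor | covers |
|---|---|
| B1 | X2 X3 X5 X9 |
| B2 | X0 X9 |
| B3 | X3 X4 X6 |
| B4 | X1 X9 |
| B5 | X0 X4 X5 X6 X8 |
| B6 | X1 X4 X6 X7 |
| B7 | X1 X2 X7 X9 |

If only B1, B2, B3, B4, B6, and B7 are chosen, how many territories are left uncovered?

Union of B1, B2, B3, B4, B6, B7 = {X0, X1, X2, X3, X4, X5, X6, X7, X9}.
Not covered: X8 — 1 territory.

1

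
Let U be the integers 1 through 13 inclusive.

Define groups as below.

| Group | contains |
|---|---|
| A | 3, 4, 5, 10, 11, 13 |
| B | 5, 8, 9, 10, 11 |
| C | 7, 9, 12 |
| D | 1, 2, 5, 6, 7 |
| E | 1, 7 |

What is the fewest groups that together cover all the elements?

A, B, C, and D cover everything between them: the union {1, 2, 3, 4, 5, 6, 7, 8, 9, 10, 11, 12, 13} is all of U.
No 3 of the 5 groups cover everything (all 10 combinations miss at least one element), so 4 is optimal.

4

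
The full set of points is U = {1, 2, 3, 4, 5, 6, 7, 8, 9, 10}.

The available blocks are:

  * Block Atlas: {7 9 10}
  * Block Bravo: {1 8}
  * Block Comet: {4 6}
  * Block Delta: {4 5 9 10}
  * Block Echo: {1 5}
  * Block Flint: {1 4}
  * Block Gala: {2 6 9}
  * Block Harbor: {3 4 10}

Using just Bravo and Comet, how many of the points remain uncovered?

6

Union of Bravo, Comet = {1, 4, 6, 8}.
Not covered: 2, 3, 5, 7, 9, 10 — 6 points.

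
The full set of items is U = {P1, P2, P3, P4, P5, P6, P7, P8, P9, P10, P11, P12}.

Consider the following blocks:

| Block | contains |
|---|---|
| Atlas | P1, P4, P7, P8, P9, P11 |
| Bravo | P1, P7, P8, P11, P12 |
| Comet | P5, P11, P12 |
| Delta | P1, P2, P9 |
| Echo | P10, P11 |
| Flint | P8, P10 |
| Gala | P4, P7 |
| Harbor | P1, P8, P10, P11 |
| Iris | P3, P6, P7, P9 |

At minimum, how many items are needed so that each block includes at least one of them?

4

The 4 items {P5, P7, P9, P10} hit every block.
The blocks Comet, Delta, Flint, Gala are pairwise disjoint, so any hitting set needs a separate item for each — at least 4. Hence 4 is optimal.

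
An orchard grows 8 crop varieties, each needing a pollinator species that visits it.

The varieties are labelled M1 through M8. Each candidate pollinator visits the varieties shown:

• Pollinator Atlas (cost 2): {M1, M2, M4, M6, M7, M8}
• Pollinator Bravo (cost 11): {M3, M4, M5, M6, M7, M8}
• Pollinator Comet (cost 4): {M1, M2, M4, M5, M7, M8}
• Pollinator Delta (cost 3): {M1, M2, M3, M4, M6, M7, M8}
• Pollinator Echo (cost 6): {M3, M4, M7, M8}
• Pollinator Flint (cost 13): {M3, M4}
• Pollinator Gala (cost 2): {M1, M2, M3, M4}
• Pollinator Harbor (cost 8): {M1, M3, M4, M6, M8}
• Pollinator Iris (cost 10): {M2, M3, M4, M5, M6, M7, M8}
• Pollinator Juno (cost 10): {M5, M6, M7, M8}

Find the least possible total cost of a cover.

Comet, Delta together cover every variety (Comet ∪ Delta = {M1, M2, M3, M4, M5, M6, M7, M8}); total cost 4 + 3 = 7.
The greedy pick Atlas, Gala, Comet costs 8; no covering selection beats 7.

7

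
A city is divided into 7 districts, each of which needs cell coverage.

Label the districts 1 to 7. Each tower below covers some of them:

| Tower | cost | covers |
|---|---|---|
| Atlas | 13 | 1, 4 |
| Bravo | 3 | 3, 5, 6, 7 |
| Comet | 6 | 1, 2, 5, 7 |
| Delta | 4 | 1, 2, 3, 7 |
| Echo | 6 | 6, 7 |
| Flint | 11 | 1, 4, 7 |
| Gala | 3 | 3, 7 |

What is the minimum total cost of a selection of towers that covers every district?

Bravo, Delta, Flint together cover every district (Bravo ∪ Delta ∪ Flint = {1, 2, 3, 4, 5, 6, 7}); total cost 3 + 4 + 11 = 18.
No covering selection has total cost below 18.

18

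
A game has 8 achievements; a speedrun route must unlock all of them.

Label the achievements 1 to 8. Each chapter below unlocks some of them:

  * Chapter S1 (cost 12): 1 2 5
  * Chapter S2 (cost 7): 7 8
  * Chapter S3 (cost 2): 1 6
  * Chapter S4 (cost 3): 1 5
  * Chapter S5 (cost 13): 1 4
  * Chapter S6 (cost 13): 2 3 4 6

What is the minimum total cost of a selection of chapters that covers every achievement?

S2, S4, S6 together cover every achievement (S2 ∪ S4 ∪ S6 = {1, 2, 3, 4, 5, 6, 7, 8}); total cost 7 + 3 + 13 = 23.
The greedy pick S3, S4, S2, S6 costs 25; no covering selection beats 23.

23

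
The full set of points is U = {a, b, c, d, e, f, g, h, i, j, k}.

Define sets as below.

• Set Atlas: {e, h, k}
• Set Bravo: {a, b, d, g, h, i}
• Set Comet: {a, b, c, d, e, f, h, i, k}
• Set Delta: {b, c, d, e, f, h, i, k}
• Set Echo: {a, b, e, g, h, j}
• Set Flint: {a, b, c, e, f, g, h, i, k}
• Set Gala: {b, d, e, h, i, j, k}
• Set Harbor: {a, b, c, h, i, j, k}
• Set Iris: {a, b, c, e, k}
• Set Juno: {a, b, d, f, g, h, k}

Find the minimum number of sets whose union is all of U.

2

Take {Comet, Echo}. Their union is {a, b, c, d, e, f, g, h, i, j, k}, which is all 11 points.
No single set has all 11 points (the largest, Comet, has 9), so 2 is optimal.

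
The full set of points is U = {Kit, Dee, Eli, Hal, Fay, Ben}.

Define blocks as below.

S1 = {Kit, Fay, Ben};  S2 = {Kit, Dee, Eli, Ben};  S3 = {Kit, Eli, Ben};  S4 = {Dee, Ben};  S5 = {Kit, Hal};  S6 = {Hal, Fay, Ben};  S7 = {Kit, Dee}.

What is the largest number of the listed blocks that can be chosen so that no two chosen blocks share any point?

2

S6, S7 are pairwise disjoint (S6={Hal,Fay,Ben}; S7={Kit,Dee}).
Every remaining block overlaps one of these, and no 3 of the listed blocks are pairwise disjoint, so 2 is the maximum.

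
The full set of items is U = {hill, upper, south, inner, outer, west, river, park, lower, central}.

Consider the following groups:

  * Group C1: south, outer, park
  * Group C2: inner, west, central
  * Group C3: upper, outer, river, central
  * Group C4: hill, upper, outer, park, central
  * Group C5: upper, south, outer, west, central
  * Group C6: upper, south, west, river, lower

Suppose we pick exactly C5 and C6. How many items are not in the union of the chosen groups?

Union of C5, C6 = {upper, south, outer, west, river, lower, central}.
Not covered: hill, inner, park — 3 items.

3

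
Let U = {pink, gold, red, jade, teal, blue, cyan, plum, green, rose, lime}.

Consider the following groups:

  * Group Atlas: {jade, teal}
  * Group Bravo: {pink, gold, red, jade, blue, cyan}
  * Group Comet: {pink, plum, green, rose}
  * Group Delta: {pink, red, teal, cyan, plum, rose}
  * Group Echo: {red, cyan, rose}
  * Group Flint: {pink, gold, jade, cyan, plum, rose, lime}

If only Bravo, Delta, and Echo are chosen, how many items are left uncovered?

2

Union of Bravo, Delta, Echo = {pink, gold, red, jade, teal, blue, cyan, plum, rose}.
Not covered: green, lime — 2 items.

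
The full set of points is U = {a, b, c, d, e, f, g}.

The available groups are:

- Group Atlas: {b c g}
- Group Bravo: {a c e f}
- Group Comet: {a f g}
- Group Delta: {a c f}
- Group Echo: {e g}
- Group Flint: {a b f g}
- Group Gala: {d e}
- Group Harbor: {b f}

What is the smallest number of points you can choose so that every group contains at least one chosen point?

3

Take H = {d, f, g}. Each listed group contains at least one of these, so H is a hitting set of size 3.
No choice of 2 points meets every group, so 3 is the minimum.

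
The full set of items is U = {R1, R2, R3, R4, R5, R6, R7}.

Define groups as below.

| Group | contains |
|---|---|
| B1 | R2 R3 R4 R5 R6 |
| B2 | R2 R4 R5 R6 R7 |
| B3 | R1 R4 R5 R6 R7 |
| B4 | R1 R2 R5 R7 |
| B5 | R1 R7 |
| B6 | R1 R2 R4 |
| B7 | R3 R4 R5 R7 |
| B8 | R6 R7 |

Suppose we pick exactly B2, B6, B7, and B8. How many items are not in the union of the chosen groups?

Union of B2, B6, B7, B8 = {R1, R2, R3, R4, R5, R6, R7} — that's every item, so 0 are uncovered.

0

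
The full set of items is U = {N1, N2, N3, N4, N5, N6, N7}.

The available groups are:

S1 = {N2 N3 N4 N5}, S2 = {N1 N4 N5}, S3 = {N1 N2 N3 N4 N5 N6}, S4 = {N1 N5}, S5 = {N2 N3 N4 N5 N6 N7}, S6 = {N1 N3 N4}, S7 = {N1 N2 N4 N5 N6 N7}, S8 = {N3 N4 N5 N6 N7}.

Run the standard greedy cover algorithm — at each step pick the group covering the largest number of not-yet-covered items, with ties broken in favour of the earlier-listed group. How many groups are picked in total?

Greedy: pick S3 (covers 6 new) → pick S5 (covers 1 new). Total picks: 2.

2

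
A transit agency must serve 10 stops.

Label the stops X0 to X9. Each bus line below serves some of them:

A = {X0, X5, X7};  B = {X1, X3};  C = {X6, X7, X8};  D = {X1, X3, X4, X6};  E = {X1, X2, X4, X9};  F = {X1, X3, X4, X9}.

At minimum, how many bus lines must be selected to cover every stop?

4

Take {A, B, C, E}. Their union is {X0, X1, X2, X3, X4, X5, X6, X7, X8, X9}, which is all 10 stops.
No 3 of the 6 bus lines cover everything (all 20 combinations miss at least one stop), so 4 is optimal.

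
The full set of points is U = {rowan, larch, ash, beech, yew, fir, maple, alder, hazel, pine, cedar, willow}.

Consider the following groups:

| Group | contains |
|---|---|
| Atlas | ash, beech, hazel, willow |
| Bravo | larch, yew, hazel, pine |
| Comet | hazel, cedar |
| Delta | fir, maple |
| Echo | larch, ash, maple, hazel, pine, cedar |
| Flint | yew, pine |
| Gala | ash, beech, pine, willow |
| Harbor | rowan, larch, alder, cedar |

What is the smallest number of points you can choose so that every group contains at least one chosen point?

Take H = {beech, maple, pine, cedar}. Each listed group contains at least one of these, so H is a hitting set of size 4.
The groups Atlas, Delta, Flint, Harbor are pairwise disjoint, so any hitting set needs a separate point for each — at least 4. Hence 4 is optimal.

4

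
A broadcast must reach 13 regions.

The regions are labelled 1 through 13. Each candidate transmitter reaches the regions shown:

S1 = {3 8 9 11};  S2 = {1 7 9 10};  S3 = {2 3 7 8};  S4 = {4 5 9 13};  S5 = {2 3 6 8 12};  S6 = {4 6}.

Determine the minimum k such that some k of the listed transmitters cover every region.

4

S1 and S2 and S4 and S5 together: S1 ∪ S2 ∪ S4 ∪ S5 = {1, 2, 3, 4, 5, 6, 7, 8, 9, 10, 11, 12, 13} — every region is covered.
Only S1 contains 11, so S1 is forced; the remaining 9 regions need at least 3 more transmitters (each remaining transmitter adds at most 3) — so at least 4 transmitters are needed, and 4 is optimal.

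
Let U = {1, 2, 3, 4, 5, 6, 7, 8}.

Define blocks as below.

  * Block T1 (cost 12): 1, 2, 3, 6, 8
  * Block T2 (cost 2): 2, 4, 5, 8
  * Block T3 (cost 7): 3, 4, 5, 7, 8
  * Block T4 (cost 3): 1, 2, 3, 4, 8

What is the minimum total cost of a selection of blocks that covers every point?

T1, T3 together cover every point (T1 ∪ T3 = {1, 2, 3, 4, 5, 6, 7, 8}); total cost 12 + 7 = 19.
The greedy pick T2, T4, T3, T1 costs 24; no covering selection beats 19.

19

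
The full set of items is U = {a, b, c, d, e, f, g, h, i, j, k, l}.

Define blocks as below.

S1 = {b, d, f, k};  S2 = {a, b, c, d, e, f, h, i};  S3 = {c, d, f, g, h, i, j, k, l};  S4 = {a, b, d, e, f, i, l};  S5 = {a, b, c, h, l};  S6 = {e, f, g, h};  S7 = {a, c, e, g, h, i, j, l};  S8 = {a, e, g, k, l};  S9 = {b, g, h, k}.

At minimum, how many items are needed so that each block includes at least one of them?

2

T = {b, g} meets every block (each contains at least one member of T), and |T| = 2.
The blocks S1, S7 are pairwise disjoint, so any hitting set needs a separate item for each — at least 2. Hence 2 is optimal.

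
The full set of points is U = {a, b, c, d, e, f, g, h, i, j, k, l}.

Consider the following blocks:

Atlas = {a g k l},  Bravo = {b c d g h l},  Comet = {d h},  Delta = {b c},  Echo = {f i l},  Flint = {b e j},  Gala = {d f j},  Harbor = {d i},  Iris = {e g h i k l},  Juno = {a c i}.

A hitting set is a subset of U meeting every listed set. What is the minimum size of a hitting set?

4

The 4 points {b, d, g, i} hit every block.
No choice of 3 points meets every block, so 4 is the minimum.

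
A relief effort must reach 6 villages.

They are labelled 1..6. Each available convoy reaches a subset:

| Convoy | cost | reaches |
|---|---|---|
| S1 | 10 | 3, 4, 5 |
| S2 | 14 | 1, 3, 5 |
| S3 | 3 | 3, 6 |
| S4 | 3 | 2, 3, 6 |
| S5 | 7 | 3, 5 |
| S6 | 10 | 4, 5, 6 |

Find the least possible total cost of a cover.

S1, S2, S4 together cover every village (S1 ∪ S2 ∪ S4 = {1, 2, 3, 4, 5, 6}); total cost 10 + 14 + 3 = 27.
No covering selection has total cost below 27.

27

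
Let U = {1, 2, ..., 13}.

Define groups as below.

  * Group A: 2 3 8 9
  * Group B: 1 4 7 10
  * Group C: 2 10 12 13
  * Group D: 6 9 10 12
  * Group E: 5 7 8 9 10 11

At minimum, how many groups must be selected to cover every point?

Take {A, B, C, D, E}. Their union is {1, 2, 3, 4, 5, 6, 7, 8, 9, 10, 11, 12, 13}, which is all 13 points.
No 4 of the 5 groups cover everything (all 5 combinations miss at least one point), so 5 is optimal.

5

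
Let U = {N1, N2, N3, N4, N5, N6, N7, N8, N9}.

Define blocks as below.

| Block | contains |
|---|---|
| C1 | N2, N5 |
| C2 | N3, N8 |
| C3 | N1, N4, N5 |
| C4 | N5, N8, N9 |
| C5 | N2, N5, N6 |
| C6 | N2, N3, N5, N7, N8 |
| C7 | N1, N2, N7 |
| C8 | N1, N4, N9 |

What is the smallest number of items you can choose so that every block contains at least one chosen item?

3

H = {N1, N2, N8} meets every block (each contains at least one member of H), and |H| = 3.
The blocks C1, C2, C8 are pairwise disjoint, so any hitting set needs a separate item for each — at least 3. Hence 3 is optimal.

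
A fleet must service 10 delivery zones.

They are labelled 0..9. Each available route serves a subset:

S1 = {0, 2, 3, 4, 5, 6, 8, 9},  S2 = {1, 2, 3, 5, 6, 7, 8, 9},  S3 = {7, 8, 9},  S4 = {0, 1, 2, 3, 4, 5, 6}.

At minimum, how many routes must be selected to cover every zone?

Take {S2, S4}. Their union is {0, 1, 2, 3, 4, 5, 6, 7, 8, 9}, which is all 10 zones.
No single route has all 10 zones (the largest, S1, has 8), so 2 is optimal.

2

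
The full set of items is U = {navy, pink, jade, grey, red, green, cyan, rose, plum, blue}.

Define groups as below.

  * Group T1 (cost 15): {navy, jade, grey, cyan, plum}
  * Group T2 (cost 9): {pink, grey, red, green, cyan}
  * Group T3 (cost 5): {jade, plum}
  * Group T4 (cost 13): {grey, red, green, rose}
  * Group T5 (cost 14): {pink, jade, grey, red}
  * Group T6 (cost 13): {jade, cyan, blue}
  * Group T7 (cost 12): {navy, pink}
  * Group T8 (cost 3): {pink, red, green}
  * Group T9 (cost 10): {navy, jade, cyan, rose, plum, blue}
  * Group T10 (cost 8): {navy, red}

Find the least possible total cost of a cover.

19

T2, T9 together cover every item (T2 ∪ T9 = {navy, pink, jade, grey, red, green, cyan, rose, plum, blue}); total cost 9 + 10 = 19.
The greedy pick T8, T9, T2 costs 22; no covering selection beats 19.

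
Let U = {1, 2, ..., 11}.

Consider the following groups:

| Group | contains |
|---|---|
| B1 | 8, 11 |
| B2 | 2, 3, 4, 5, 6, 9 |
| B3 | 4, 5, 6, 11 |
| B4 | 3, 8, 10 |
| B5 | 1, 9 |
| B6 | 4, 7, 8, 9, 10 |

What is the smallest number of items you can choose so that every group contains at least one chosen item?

Take H = {5, 8, 9}. Each listed group contains at least one of these, so H is a hitting set of size 3.
The groups B3, B4, B5 are pairwise disjoint, so any hitting set needs a separate item for each — at least 3. Hence 3 is optimal.

3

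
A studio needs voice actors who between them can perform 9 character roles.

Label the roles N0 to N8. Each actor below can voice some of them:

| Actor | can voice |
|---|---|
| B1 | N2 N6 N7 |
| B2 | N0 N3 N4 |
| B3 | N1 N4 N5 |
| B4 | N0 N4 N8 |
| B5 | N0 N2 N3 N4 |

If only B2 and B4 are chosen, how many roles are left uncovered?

5

Union of B2, B4 = {N0, N3, N4, N8}.
Not covered: N1, N2, N5, N6, N7 — 5 roles.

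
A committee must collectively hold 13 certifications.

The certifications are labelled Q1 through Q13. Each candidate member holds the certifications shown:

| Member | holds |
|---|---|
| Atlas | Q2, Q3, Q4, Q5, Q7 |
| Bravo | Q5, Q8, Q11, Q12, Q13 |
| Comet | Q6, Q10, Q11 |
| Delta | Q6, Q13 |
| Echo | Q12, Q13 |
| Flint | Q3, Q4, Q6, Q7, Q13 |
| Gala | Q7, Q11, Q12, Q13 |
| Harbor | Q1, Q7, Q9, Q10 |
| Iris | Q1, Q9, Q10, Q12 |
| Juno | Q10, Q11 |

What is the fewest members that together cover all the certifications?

Atlas and Bravo and Delta and Harbor together: Atlas ∪ Bravo ∪ Delta ∪ Harbor = {Q1, Q2, Q3, Q4, Q5, Q6, Q7, Q8, Q9, Q10, Q11, Q12, Q13} — every certification is covered.
No 3 of the 10 members cover everything (all 120 combinations miss at least one certification), so 4 is optimal.

4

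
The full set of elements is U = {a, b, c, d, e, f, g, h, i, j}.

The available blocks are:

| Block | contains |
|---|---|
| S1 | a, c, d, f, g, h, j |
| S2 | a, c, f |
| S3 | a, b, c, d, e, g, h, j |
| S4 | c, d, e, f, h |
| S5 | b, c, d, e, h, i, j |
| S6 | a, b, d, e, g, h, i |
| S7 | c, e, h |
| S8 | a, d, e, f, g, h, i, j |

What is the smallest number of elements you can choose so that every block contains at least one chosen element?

2

The 2 elements {f, h} hit every block.
No single element lies in every block, so at least 2 are needed and 2 is optimal.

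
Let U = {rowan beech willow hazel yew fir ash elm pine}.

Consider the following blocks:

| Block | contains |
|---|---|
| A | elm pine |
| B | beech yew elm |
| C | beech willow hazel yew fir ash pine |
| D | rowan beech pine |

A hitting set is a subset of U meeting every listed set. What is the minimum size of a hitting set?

2

Take H = {elm, pine}. Each listed block contains at least one of these, so H is a hitting set of size 2.
No single element lies in every block, so at least 2 are needed and 2 is optimal.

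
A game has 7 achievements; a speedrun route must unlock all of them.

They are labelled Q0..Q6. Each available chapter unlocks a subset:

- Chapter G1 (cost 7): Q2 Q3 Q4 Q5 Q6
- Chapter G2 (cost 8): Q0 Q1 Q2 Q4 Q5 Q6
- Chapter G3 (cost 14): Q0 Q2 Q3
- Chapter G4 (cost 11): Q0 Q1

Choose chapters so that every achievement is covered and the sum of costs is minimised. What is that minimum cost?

G1, G2 together cover every achievement (G1 ∪ G2 = {Q0, Q1, Q2, Q3, Q4, Q5, Q6}); total cost 7 + 8 = 15.
No covering selection has total cost below 15.

15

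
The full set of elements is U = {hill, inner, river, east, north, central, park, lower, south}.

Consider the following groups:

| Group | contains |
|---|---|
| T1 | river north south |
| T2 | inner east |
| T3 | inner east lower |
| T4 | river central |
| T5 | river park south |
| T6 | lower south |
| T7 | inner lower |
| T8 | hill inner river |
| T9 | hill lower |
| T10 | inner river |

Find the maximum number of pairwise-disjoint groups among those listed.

T1, T2, T9 are pairwise disjoint (T1={river,north,south}; T2={inner,east}; T9={hill,lower}).
Every remaining group overlaps one of these, and no 4 of the listed groups are pairwise disjoint, so 3 is the maximum.

3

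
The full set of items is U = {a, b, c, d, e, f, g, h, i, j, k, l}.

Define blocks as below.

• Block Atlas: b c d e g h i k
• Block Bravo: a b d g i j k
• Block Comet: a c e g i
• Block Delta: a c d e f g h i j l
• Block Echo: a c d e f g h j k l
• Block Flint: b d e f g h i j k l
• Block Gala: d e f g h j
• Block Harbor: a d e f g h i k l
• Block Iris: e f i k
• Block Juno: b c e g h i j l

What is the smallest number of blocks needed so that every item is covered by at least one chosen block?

2

Delta and Flint together: Delta ∪ Flint = {a, b, c, d, e, f, g, h, i, j, k, l} — every item is covered.
No single block has all 12 items (the largest, Delta, has 10), so 2 is optimal.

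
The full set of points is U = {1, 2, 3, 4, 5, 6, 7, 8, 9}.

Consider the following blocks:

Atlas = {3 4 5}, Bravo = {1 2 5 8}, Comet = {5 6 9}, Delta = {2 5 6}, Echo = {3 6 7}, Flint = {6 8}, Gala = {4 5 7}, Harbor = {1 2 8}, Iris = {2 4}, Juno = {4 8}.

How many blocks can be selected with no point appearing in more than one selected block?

Bravo, Echo are pairwise disjoint (Bravo={1,2,5,8}; Echo={3,6,7}).
Every remaining block overlaps one of these, and no 3 of the listed blocks are pairwise disjoint, so 2 is the maximum.

2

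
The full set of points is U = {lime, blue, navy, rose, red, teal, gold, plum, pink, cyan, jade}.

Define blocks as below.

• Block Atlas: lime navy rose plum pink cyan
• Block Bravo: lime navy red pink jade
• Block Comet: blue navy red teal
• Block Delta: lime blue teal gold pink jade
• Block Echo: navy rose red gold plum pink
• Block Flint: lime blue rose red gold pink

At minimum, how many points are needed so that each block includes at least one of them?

H = {navy, pink} meets every block (each contains at least one member of H), and |H| = 2.
No single point lies in every block, so at least 2 are needed and 2 is optimal.

2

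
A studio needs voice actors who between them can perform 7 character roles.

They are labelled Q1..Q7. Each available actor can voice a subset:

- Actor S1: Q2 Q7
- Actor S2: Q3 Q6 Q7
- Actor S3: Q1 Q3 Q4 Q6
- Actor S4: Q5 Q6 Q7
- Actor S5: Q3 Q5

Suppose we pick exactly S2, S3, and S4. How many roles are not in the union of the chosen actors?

1

Union of S2, S3, S4 = {Q1, Q3, Q4, Q5, Q6, Q7}.
Not covered: Q2 — 1 role.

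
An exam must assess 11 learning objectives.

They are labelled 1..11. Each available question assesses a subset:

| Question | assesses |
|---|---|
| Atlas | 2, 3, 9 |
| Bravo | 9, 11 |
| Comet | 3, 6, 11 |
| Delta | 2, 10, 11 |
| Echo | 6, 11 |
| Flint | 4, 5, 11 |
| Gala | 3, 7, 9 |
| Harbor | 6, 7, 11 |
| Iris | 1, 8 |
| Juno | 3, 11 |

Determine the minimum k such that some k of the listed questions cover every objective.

5

Take {Delta, Flint, Gala, Harbor, Iris}. Their union is {1, 2, 3, 4, 5, 6, 7, 8, 9, 10, 11}, which is all 11 objectives.
No 4 of the 10 questions cover everything (all 210 combinations miss at least one objective), so 5 is optimal.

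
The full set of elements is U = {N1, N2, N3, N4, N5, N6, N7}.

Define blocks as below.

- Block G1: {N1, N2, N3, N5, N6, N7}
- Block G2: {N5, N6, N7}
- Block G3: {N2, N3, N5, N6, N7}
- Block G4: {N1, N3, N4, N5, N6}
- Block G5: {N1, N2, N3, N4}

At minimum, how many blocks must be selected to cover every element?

2

Take {G2, G5}. Their union is {N1, N2, N3, N4, N5, N6, N7}, which is all 7 elements.
No single block has all 7 elements (the largest, G1, has 6), so 2 is optimal.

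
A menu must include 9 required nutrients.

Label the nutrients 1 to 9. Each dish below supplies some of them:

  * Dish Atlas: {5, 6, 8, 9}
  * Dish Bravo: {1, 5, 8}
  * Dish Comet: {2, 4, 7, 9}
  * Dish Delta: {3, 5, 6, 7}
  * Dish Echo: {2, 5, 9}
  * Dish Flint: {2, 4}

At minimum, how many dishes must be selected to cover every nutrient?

Bravo and Comet and Delta together: Bravo ∪ Comet ∪ Delta = {1, 2, 3, 4, 5, 6, 7, 8, 9} — every nutrient is covered.
Each dish has at most 4 nutrients, and 2·4 = 8 < 9 — so at least 3 dishes are needed, and 3 is optimal.

3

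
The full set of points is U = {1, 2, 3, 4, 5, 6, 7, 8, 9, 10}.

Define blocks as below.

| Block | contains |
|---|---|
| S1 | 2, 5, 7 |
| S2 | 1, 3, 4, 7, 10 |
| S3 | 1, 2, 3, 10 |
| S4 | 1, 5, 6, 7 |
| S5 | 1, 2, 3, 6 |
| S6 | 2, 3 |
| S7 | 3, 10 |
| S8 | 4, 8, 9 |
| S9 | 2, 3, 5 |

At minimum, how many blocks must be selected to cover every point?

3

S3 and S4 and S8 together: S3 ∪ S4 ∪ S8 = {1, 2, 3, 4, 5, 6, 7, 8, 9, 10} — every point is covered.
Only S8 contains 8, so S8 is forced; the remaining 7 points need at least 2 more blocks (each remaining block adds at most 4) — so at least 3 blocks are needed, and 3 is optimal.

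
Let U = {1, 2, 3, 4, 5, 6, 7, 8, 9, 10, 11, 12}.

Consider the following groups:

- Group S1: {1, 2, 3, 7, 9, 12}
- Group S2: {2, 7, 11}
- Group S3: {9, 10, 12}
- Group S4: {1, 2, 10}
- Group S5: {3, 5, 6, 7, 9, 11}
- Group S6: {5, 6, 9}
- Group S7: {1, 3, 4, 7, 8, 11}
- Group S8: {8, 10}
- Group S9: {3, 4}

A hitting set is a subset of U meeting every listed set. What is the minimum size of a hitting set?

H = {4, 9, 10, 11} meets every group (each contains at least one member of H), and |H| = 4.
The groups S2, S6, S8, S9 are pairwise disjoint, so any hitting set needs a separate element for each — at least 4. Hence 4 is optimal.

4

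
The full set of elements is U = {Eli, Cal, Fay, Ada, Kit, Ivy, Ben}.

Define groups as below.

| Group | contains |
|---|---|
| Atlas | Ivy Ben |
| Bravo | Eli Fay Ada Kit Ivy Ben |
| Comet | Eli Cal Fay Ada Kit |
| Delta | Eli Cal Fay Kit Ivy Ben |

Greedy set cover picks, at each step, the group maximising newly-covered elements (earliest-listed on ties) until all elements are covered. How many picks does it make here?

2

Greedy: pick Bravo (covers 6 new) → pick Comet (covers 1 new). Total picks: 2.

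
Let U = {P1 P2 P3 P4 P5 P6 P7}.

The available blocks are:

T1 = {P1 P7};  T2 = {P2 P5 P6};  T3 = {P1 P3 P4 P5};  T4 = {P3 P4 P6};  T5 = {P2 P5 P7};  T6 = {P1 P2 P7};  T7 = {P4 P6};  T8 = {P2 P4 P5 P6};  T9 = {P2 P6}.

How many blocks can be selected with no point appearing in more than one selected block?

T4, T5 are pairwise disjoint (T4={P3,P4,P6}; T5={P2,P5,P7}).
Every remaining block overlaps one of these, and no 3 of the listed blocks are pairwise disjoint, so 2 is the maximum.

2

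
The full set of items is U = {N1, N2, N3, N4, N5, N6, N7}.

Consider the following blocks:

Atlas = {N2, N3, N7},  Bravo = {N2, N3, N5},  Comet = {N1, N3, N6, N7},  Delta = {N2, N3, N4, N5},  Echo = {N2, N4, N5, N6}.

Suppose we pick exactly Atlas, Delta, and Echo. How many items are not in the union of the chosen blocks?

1

Union of Atlas, Delta, Echo = {N2, N3, N4, N5, N6, N7}.
Not covered: N1 — 1 item.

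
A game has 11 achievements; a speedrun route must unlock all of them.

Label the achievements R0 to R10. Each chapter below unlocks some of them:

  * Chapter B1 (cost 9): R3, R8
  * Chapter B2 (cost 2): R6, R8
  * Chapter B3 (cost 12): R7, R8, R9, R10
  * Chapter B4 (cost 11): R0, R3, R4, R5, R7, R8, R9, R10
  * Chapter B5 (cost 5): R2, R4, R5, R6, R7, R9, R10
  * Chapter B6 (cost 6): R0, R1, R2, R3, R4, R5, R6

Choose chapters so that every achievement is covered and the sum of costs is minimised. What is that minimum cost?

13

B2, B5, B6 together cover every achievement (B2 ∪ B5 ∪ B6 = {R0, R1, R2, R3, R4, R5, R6, R7, R8, R9, R10}); total cost 2 + 5 + 6 = 13.
No covering selection has total cost below 13.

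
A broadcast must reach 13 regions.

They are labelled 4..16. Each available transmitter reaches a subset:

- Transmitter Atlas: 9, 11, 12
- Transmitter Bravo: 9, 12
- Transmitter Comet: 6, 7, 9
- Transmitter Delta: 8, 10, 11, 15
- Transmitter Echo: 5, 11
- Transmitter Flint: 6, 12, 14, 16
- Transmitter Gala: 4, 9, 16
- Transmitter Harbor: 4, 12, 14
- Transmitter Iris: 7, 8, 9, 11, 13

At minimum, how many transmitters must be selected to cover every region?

Delta and Echo and Flint and Harbor and Iris together: Delta ∪ Echo ∪ Flint ∪ Harbor ∪ Iris = {4, 5, 6, 7, 8, 9, 10, 11, 12, 13, 14, 15, 16} — every region is covered.
No 4 of the 9 transmitters cover everything (all 126 combinations miss at least one region), so 5 is optimal.

5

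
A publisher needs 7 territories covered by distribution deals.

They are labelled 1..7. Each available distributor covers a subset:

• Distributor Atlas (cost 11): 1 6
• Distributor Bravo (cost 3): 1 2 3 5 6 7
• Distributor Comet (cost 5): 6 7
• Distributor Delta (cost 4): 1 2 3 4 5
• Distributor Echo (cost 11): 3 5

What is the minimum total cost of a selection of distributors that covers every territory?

7

Bravo, Delta together cover every territory (Bravo ∪ Delta = {1, 2, 3, 4, 5, 6, 7}); total cost 3 + 4 = 7.
No covering selection has total cost below 7.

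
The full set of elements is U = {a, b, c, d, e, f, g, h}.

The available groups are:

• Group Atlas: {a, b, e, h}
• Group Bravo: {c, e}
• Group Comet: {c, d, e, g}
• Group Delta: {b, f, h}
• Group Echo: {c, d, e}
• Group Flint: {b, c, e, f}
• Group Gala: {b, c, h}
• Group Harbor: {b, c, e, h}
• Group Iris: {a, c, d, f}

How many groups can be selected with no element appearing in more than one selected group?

2

Delta, Echo are pairwise disjoint (Delta={b,f,h}; Echo={c,d,e}).
Every remaining group overlaps one of these, and no 3 of the listed groups are pairwise disjoint, so 2 is the maximum.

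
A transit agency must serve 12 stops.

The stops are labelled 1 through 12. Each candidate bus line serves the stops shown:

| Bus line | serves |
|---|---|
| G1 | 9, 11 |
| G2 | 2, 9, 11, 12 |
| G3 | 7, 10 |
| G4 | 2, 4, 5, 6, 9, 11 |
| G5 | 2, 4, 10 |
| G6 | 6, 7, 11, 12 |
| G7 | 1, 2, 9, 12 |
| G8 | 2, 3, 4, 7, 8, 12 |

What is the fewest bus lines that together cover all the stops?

4

G3 and G4 and G7 and G8 together: G3 ∪ G4 ∪ G7 ∪ G8 = {1, 2, 3, 4, 5, 6, 7, 8, 9, 10, 11, 12} — every stop is covered.
No 3 of the 8 bus lines cover everything (all 56 combinations miss at least one stop), so 4 is optimal.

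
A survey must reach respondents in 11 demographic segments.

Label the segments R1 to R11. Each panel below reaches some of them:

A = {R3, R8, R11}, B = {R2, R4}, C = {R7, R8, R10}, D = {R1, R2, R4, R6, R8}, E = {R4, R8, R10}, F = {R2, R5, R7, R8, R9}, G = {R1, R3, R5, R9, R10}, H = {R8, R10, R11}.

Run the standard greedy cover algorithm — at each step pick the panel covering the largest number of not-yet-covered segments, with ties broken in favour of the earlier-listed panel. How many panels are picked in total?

Greedy: pick D (covers 5 new) → pick G (covers 4 new) → pick A (covers 1 new) → pick C (covers 1 new). Total picks: 4.

4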